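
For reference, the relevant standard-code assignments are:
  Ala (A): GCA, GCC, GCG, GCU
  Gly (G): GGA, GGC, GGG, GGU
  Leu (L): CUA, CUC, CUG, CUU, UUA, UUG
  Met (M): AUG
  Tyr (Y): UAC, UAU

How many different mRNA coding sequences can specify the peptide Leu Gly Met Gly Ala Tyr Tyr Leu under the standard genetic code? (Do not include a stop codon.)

9216

Leu: 6 codons.
Gly: 4 codons.
Met: 1 codon.
Gly: 4 codons.
Ala: 4 codons.
Tyr: 2 codons.
Tyr: 2 codons.
Leu: 6 codons.
6 × 4 × 1 × 4 × 4 × 2 × 2 × 6 = 9216.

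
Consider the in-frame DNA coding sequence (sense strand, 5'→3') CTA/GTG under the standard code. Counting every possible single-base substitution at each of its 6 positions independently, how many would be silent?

7

Codon 1 (CTA, Leu): 4 synonymous substitutions.
Codon 2 (GTG, Val): 3 synonymous substitutions.
Total: 4 + 3 = 7.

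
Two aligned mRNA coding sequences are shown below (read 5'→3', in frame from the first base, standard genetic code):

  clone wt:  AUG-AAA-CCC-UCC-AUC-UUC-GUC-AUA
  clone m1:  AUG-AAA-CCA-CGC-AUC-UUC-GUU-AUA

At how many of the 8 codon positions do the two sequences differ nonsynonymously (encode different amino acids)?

Codon 1: AUG Met / AUG Met — identical.
Codon 2: AAA Lys / AAA Lys — identical.
Codon 3: CCC Pro / CCA Pro — synonymous.
Codon 4: UCC Ser / CGC Arg — nonsynonymous.
Codon 5: AUC Ile / AUC Ile — identical.
Codon 6: UUC Phe / UUC Phe — identical.
Codon 7: GUC Val / GUU Val — synonymous.
Codon 8: AUA Ile / AUA Ile — identical.
Nonsynonymous differences: 1.

1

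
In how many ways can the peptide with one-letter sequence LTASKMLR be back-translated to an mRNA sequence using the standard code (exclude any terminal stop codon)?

Leu: 6 codons.
Thr: 4 codons.
Ala: 4 codons.
Ser: 6 codons.
Lys: 2 codons.
Met: 1 codon.
Leu: 6 codons.
Arg: 6 codons.
6 × 4 × 4 × 6 × 2 × 1 × 6 × 6 = 41472.

41472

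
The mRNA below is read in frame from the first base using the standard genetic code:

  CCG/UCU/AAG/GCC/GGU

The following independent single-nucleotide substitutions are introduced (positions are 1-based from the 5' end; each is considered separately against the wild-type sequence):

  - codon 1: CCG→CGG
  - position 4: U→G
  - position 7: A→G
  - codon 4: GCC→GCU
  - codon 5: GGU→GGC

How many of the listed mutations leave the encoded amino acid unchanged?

2

Codon 1: CCG (Pro) → CGG (Arg) — missense.
Codon 2: UCU (Ser) → GCU (Ala) — missense.
Codon 3: AAG (Lys) → GAG (Glu) — missense.
Codon 4: GCC (Ala) → GCU (Ala) — synonymous.
Codon 5: GGU (Gly) → GGC (Gly) — synonymous.
Synonymous: 2 of 5.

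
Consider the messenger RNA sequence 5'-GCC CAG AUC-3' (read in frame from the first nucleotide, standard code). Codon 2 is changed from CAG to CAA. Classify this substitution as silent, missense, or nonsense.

Position 6 falls in codon 2: CAG → Gln.
After the substitution the codon is CAA → Gln.
Both encode Gln, so the change is synonymous.

silent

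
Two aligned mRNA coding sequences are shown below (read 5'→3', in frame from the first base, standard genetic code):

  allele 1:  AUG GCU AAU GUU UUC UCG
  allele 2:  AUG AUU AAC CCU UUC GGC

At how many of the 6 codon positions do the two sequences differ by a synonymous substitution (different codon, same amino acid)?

1

Codon 1: AUG Met / AUG Met — identical.
Codon 2: GCU Ala / AUU Ile — nonsynonymous.
Codon 3: AAU Asn / AAC Asn — synonymous.
Codon 4: GUU Val / CCU Pro — nonsynonymous.
Codon 5: UUC Phe / UUC Phe — identical.
Codon 6: UCG Ser / GGC Gly — nonsynonymous.
Synonymous differences: 1.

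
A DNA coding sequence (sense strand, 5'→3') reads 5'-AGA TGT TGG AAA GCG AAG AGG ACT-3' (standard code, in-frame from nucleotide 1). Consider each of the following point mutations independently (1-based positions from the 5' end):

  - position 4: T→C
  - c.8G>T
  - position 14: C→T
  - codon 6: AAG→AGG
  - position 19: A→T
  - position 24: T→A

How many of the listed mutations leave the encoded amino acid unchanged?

1

Codon 2: TGT (Cys) → CGT (Arg) — missense.
Codon 3: TGG (Trp) → TTG (Leu) — missense.
Codon 5: GCG (Ala) → GTG (Val) — missense.
Codon 6: AAG (Lys) → AGG (Arg) — missense.
Codon 7: AGG (Arg) → TGG (Trp) — missense.
Codon 8: ACT (Thr) → ACA (Thr) — synonymous.
Synonymous: 1 of 6.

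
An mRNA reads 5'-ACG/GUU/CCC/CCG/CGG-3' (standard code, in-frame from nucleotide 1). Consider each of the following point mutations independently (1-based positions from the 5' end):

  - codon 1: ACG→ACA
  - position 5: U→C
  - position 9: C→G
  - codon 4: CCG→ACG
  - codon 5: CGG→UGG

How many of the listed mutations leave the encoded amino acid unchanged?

Codon 1: ACG (Thr) → ACA (Thr) — synonymous.
Codon 2: GUU (Val) → GCU (Ala) — missense.
Codon 3: CCC (Pro) → CCG (Pro) — synonymous.
Codon 4: CCG (Pro) → ACG (Thr) — missense.
Codon 5: CGG (Arg) → UGG (Trp) — missense.
Synonymous: 2 of 5.

2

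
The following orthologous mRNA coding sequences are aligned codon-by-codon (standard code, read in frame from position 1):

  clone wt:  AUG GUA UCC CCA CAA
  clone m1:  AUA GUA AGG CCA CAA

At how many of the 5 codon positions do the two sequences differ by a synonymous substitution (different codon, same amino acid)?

Codon 1: AUG Met / AUA Ile — nonsynonymous.
Codon 2: GUA Val / GUA Val — identical.
Codon 3: UCC Ser / AGG Arg — nonsynonymous.
Codon 4: CCA Pro / CCA Pro — identical.
Codon 5: CAA Gln / CAA Gln — identical.
Synonymous differences: 0.

0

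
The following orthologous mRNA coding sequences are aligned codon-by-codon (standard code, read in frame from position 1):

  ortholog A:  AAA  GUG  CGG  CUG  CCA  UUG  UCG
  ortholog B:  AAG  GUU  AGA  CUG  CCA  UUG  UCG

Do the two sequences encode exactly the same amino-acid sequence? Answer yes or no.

yes

Codon 1: AAA Lys / AAG Lys — synonymous.
Codon 2: GUG Val / GUU Val — synonymous.
Codon 3: CGG Arg / AGA Arg — synonymous.
Codon 4: CUG Leu / CUG Leu — identical.
Codon 5: CCA Pro / CCA Pro — identical.
Codon 6: UUG Leu / UUG Leu — identical.
Codon 7: UCG Ser / UCG Ser — identical.
Nonsynonymous differences: 0 → same protein.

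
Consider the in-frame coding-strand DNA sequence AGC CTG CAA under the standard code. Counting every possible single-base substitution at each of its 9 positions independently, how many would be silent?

6

Codon 1 (AGC, Ser): 1 synonymous substitution.
Codon 2 (CTG, Leu): 4 synonymous substitutions.
Codon 3 (CAA, Gln): 1 synonymous substitution.
Total: 1 + 4 + 1 = 6.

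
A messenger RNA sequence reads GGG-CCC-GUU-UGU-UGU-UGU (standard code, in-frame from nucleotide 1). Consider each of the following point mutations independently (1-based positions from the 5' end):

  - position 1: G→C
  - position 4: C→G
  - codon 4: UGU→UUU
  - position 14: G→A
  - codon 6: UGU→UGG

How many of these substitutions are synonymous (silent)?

Codon 1: GGG (Gly) → CGG (Arg) — missense.
Codon 2: CCC (Pro) → GCC (Ala) — missense.
Codon 4: UGU (Cys) → UUU (Phe) — missense.
Codon 5: UGU (Cys) → UAU (Tyr) — missense.
Codon 6: UGU (Cys) → UGG (Trp) — missense.
Synonymous: 0 of 5.

0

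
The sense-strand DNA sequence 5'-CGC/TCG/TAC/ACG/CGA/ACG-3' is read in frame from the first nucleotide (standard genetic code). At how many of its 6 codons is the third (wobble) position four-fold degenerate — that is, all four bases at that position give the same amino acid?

5

Codon 1 CGC (Arg): third position 4-fold.
Codon 2 TCG (Ser): third position 4-fold.
Codon 3 TAC (Tyr): third position 2-fold.
Codon 4 ACG (Thr): third position 4-fold.
Codon 5 CGA (Arg): third position 4-fold.
Codon 6 ACG (Thr): third position 4-fold.
Four-fold degenerate third positions: 5.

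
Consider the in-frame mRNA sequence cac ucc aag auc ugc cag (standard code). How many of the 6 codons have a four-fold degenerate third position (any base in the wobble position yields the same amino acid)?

Codon 1 CAC (His): third position 2-fold.
Codon 2 UCC (Ser): third position 4-fold.
Codon 3 AAG (Lys): third position 2-fold.
Codon 4 AUC (Ile): third position 3-fold.
Codon 5 UGC (Cys): third position 2-fold.
Codon 6 CAG (Gln): third position 2-fold.
Four-fold degenerate third positions: 1.

1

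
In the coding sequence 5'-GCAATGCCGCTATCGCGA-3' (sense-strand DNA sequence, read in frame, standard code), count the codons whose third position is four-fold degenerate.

Codon 1 GCA (Ala): third position 4-fold.
Codon 2 ATG (Met): third position 1-fold.
Codon 3 CCG (Pro): third position 4-fold.
Codon 4 CTA (Leu): third position 4-fold.
Codon 5 TCG (Ser): third position 4-fold.
Codon 6 CGA (Arg): third position 4-fold.
Four-fold degenerate third positions: 5.

5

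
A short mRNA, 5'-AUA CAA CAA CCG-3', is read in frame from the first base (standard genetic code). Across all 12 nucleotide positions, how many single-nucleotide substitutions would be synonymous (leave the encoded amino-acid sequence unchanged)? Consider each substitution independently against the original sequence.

7

Codon 1 (AUA, Ile): 2 synonymous substitutions.
Codon 2 (CAA, Gln): 1 synonymous substitution.
Codon 3 (CAA, Gln): 1 synonymous substitution.
Codon 4 (CCG, Pro): 3 synonymous substitutions.
Total: 2 + 1 + 1 + 3 = 7.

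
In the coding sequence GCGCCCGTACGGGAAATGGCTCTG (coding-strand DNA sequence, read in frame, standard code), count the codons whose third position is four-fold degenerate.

6

Codon 1 GCG (Ala): third position 4-fold.
Codon 2 CCC (Pro): third position 4-fold.
Codon 3 GTA (Val): third position 4-fold.
Codon 4 CGG (Arg): third position 4-fold.
Codon 5 GAA (Glu): third position 2-fold.
Codon 6 ATG (Met): third position 1-fold.
Codon 7 GCT (Ala): third position 4-fold.
Codon 8 CTG (Leu): third position 4-fold.
Four-fold degenerate third positions: 6.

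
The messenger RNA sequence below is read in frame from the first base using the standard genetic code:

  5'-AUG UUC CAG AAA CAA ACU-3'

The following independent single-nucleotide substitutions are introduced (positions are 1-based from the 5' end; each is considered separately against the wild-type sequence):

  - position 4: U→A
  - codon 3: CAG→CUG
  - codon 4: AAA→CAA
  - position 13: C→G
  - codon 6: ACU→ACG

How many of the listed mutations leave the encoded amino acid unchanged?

Codon 2: UUC (Phe) → AUC (Ile) — missense.
Codon 3: CAG (Gln) → CUG (Leu) — missense.
Codon 4: AAA (Lys) → CAA (Gln) — missense.
Codon 5: CAA (Gln) → GAA (Glu) — missense.
Codon 6: ACU (Thr) → ACG (Thr) — synonymous.
Synonymous: 1 of 5.

1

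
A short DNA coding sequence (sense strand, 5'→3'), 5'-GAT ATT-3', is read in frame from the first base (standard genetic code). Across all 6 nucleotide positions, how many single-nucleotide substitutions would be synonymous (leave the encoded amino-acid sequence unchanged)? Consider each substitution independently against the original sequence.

3

Codon 1 (GAT, Asp): 1 synonymous substitution.
Codon 2 (ATT, Ile): 2 synonymous substitutions.
Total: 1 + 2 = 3.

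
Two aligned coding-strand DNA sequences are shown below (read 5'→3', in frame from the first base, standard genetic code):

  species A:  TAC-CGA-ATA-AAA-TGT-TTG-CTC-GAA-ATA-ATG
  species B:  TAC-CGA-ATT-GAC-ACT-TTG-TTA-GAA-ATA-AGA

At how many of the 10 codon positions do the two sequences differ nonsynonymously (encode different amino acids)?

Codon 1: TAC Tyr / TAC Tyr — identical.
Codon 2: CGA Arg / CGA Arg — identical.
Codon 3: ATA Ile / ATT Ile — synonymous.
Codon 4: AAA Lys / GAC Asp — nonsynonymous.
Codon 5: TGT Cys / ACT Thr — nonsynonymous.
Codon 6: TTG Leu / TTG Leu — identical.
Codon 7: CTC Leu / TTA Leu — synonymous.
Codon 8: GAA Glu / GAA Glu — identical.
Codon 9: ATA Ile / ATA Ile — identical.
Codon 10: ATG Met / AGA Arg — nonsynonymous.
Nonsynonymous differences: 3.

3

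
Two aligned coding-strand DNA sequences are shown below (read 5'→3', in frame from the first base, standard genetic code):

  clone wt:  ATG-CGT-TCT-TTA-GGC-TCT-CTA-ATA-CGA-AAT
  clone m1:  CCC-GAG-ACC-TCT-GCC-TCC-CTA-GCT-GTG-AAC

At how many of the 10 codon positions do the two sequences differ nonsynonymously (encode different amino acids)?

Codon 1: ATG Met / CCC Pro — nonsynonymous.
Codon 2: CGT Arg / GAG Glu — nonsynonymous.
Codon 3: TCT Ser / ACC Thr — nonsynonymous.
Codon 4: TTA Leu / TCT Ser — nonsynonymous.
Codon 5: GGC Gly / GCC Ala — nonsynonymous.
Codon 6: TCT Ser / TCC Ser — synonymous.
Codon 7: CTA Leu / CTA Leu — identical.
Codon 8: ATA Ile / GCT Ala — nonsynonymous.
Codon 9: CGA Arg / GTG Val — nonsynonymous.
Codon 10: AAT Asn / AAC Asn — synonymous.
Nonsynonymous differences: 7.

7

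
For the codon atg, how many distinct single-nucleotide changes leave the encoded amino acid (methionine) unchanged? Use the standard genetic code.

0

Position 1: none → 0 synonymous.
Position 2: none → 0 synonymous.
Position 3: none → 0 synonymous.
Total: 0 + 0 + 0 = 0.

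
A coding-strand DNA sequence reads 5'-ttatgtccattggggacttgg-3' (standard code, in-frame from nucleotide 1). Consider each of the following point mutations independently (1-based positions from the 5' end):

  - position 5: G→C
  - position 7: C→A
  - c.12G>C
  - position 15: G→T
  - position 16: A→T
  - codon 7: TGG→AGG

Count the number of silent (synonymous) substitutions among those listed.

Codon 2: TGT (Cys) → TCT (Ser) — missense.
Codon 3: CCA (Pro) → ACA (Thr) — missense.
Codon 4: TTG (Leu) → TTC (Phe) — missense.
Codon 5: GGG (Gly) → GGT (Gly) — synonymous.
Codon 6: ACT (Thr) → TCT (Ser) — missense.
Codon 7: TGG (Trp) → AGG (Arg) — missense.
Synonymous: 1 of 6.

1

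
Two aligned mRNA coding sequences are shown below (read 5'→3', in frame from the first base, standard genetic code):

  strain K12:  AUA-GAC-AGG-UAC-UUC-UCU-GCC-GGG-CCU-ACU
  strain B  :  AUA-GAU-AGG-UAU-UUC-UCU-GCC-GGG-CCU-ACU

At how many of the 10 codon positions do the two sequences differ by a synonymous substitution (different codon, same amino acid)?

Codon 1: AUA Ile / AUA Ile — identical.
Codon 2: GAC Asp / GAU Asp — synonymous.
Codon 3: AGG Arg / AGG Arg — identical.
Codon 4: UAC Tyr / UAU Tyr — synonymous.
Codon 5: UUC Phe / UUC Phe — identical.
Codon 6: UCU Ser / UCU Ser — identical.
Codon 7: GCC Ala / GCC Ala — identical.
Codon 8: GGG Gly / GGG Gly — identical.
Codon 9: CCU Pro / CCU Pro — identical.
Codon 10: ACU Thr / ACU Thr — identical.
Synonymous differences: 2.

2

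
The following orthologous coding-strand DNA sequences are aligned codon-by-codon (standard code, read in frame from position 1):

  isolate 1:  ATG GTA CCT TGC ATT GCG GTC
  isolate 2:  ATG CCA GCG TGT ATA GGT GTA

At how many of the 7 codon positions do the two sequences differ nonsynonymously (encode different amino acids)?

3

Codon 1: ATG Met / ATG Met — identical.
Codon 2: GTA Val / CCA Pro — nonsynonymous.
Codon 3: CCT Pro / GCG Ala — nonsynonymous.
Codon 4: TGC Cys / TGT Cys — synonymous.
Codon 5: ATT Ile / ATA Ile — synonymous.
Codon 6: GCG Ala / GGT Gly — nonsynonymous.
Codon 7: GTC Val / GTA Val — synonymous.
Nonsynonymous differences: 3.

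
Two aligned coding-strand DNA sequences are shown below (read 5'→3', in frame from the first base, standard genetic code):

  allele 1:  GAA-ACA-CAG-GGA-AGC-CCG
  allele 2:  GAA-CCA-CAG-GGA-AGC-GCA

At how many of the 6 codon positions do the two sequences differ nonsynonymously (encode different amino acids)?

Codon 1: GAA Glu / GAA Glu — identical.
Codon 2: ACA Thr / CCA Pro — nonsynonymous.
Codon 3: CAG Gln / CAG Gln — identical.
Codon 4: GGA Gly / GGA Gly — identical.
Codon 5: AGC Ser / AGC Ser — identical.
Codon 6: CCG Pro / GCA Ala — nonsynonymous.
Nonsynonymous differences: 2.

2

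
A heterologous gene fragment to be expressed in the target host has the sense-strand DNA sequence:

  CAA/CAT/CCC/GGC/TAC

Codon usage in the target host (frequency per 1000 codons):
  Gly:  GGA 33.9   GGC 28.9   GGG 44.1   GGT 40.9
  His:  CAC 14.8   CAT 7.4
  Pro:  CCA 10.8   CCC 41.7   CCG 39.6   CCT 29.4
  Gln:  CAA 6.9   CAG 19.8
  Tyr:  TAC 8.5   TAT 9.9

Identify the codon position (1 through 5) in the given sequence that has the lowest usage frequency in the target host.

Codon 1 CAA (Gln): 6.9 per 1000.
Codon 2 CAT (His): 7.4 per 1000.
Codon 3 CCC (Pro): 41.7 per 1000.
Codon 4 GGC (Gly): 28.9 per 1000.
Codon 5 TAC (Tyr): 8.5 per 1000.
Lowest frequency is 6.9 at codon 1.

1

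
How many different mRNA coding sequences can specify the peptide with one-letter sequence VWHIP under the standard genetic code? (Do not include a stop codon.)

Val: 4 codons.
Trp: 1 codon.
His: 2 codons.
Ile: 3 codons.
Pro: 4 codons.
4 × 1 × 2 × 3 × 4 = 96.

96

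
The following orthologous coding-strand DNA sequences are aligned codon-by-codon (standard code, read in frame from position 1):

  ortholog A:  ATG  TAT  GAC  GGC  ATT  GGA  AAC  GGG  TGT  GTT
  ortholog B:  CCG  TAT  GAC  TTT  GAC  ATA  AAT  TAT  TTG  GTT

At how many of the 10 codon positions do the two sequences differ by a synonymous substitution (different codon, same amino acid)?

1

Codon 1: ATG Met / CCG Pro — nonsynonymous.
Codon 2: TAT Tyr / TAT Tyr — identical.
Codon 3: GAC Asp / GAC Asp — identical.
Codon 4: GGC Gly / TTT Phe — nonsynonymous.
Codon 5: ATT Ile / GAC Asp — nonsynonymous.
Codon 6: GGA Gly / ATA Ile — nonsynonymous.
Codon 7: AAC Asn / AAT Asn — synonymous.
Codon 8: GGG Gly / TAT Tyr — nonsynonymous.
Codon 9: TGT Cys / TTG Leu — nonsynonymous.
Codon 10: GTT Val / GTT Val — identical.
Synonymous differences: 1.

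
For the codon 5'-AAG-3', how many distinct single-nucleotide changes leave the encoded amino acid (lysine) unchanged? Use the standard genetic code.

1

Position 1: none → 0 synonymous.
Position 2: none → 0 synonymous.
Position 3: AAA → 1 synonymous.
Total: 0 + 0 + 1 = 1.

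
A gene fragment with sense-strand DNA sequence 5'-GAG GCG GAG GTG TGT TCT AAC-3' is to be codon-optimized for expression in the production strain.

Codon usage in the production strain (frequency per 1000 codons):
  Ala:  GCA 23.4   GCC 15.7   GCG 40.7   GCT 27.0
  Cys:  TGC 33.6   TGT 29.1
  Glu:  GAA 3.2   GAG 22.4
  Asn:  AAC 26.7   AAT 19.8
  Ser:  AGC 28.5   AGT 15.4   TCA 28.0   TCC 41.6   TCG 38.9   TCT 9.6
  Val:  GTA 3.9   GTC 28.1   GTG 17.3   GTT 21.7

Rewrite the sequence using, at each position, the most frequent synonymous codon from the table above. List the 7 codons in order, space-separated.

Codon 1 (Glu): best is GAG at 22.4.
Codon 2 (Ala): best is GCG at 40.7.
Codon 3 (Glu): best is GAG at 22.4.
Codon 4 (Val): best is GTC at 28.1.
Codon 5 (Cys): best is TGC at 33.6.
Codon 6 (Ser): best is TCC at 41.6.
Codon 7 (Asn): best is AAC at 26.7.

GAG GCG GAG GTC TGC TCC AAC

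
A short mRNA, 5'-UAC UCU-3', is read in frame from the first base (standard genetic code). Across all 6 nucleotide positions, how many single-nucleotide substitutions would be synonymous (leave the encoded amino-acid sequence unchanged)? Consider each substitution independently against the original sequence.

4

Codon 1 (UAC, Tyr): 1 synonymous substitution.
Codon 2 (UCU, Ser): 3 synonymous substitutions.
Total: 1 + 3 = 4.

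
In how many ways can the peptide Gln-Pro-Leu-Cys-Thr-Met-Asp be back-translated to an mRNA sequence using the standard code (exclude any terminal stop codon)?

Gln: 2 codons.
Pro: 4 codons.
Leu: 6 codons.
Cys: 2 codons.
Thr: 4 codons.
Met: 1 codon.
Asp: 2 codons.
2 × 4 × 6 × 2 × 4 × 1 × 2 = 768.

768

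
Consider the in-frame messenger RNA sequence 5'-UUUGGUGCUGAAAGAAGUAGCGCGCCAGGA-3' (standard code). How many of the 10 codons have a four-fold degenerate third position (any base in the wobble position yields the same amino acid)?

5

Codon 1 UUU (Phe): third position 2-fold.
Codon 2 GGU (Gly): third position 4-fold.
Codon 3 GCU (Ala): third position 4-fold.
Codon 4 GAA (Glu): third position 2-fold.
Codon 5 AGA (Arg): third position 2-fold.
Codon 6 AGU (Ser): third position 2-fold.
Codon 7 AGC (Ser): third position 2-fold.
Codon 8 GCG (Ala): third position 4-fold.
Codon 9 CCA (Pro): third position 4-fold.
Codon 10 GGA (Gly): third position 4-fold.
Four-fold degenerate third positions: 5.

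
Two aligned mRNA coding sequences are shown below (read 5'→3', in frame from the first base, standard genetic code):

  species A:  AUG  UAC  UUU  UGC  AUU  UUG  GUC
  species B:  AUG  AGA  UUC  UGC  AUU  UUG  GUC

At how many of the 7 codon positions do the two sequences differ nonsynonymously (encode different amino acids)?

Codon 1: AUG Met / AUG Met — identical.
Codon 2: UAC Tyr / AGA Arg — nonsynonymous.
Codon 3: UUU Phe / UUC Phe — synonymous.
Codon 4: UGC Cys / UGC Cys — identical.
Codon 5: AUU Ile / AUU Ile — identical.
Codon 6: UUG Leu / UUG Leu — identical.
Codon 7: GUC Val / GUC Val — identical.
Nonsynonymous differences: 1.

1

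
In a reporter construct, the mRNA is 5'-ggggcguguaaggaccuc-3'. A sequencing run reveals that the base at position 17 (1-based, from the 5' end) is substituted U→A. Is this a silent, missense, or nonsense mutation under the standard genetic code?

Position 17 falls in codon 6: CUC → Leu.
After the substitution the codon is CAC → His.
Leu ≠ His, so this is a missense mutation.

missense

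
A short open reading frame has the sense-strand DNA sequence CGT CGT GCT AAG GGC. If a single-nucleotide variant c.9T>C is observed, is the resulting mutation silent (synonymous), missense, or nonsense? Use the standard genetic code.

Position 9 falls in codon 3: GCT → Ala.
After the substitution the codon is GCC → Ala.
Both encode Ala, so the change is synonymous.

silent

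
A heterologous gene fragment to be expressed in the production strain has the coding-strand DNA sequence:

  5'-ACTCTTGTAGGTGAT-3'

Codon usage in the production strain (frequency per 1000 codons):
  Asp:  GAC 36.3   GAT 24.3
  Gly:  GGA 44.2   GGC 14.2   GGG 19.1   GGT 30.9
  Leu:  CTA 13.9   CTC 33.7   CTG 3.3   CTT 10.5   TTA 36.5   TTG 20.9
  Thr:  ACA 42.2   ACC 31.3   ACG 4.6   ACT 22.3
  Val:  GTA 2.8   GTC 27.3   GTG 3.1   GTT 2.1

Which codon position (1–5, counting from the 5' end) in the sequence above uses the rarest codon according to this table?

3

Codon 1 ACT (Thr): 22.3 per 1000.
Codon 2 CTT (Leu): 10.5 per 1000.
Codon 3 GTA (Val): 2.8 per 1000.
Codon 4 GGT (Gly): 30.9 per 1000.
Codon 5 GAT (Asp): 24.3 per 1000.
Lowest frequency is 2.8 at codon 3.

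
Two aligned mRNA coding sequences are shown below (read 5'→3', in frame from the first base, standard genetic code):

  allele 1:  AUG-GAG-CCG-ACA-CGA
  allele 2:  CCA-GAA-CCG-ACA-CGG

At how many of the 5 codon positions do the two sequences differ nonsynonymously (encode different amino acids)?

Codon 1: AUG Met / CCA Pro — nonsynonymous.
Codon 2: GAG Glu / GAA Glu — synonymous.
Codon 3: CCG Pro / CCG Pro — identical.
Codon 4: ACA Thr / ACA Thr — identical.
Codon 5: CGA Arg / CGG Arg — synonymous.
Nonsynonymous differences: 1.

1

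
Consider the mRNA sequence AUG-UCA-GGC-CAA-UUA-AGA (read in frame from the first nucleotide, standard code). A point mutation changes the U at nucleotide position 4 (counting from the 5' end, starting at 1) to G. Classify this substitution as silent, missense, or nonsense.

missense

Position 4 falls in codon 2: UCA → Ser.
After the substitution the codon is GCA → Ala.
Ser ≠ Ala, so this is a missense mutation.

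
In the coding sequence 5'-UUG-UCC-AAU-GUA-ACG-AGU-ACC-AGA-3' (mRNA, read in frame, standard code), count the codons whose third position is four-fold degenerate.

4

Codon 1 UUG (Leu): third position 2-fold.
Codon 2 UCC (Ser): third position 4-fold.
Codon 3 AAU (Asn): third position 2-fold.
Codon 4 GUA (Val): third position 4-fold.
Codon 5 ACG (Thr): third position 4-fold.
Codon 6 AGU (Ser): third position 2-fold.
Codon 7 ACC (Thr): third position 4-fold.
Codon 8 AGA (Arg): third position 2-fold.
Four-fold degenerate third positions: 4.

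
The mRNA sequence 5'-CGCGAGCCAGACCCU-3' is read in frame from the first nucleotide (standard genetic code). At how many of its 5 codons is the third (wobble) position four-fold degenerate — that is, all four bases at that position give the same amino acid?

Codon 1 CGC (Arg): third position 4-fold.
Codon 2 GAG (Glu): third position 2-fold.
Codon 3 CCA (Pro): third position 4-fold.
Codon 4 GAC (Asp): third position 2-fold.
Codon 5 CCU (Pro): third position 4-fold.
Four-fold degenerate third positions: 3.

3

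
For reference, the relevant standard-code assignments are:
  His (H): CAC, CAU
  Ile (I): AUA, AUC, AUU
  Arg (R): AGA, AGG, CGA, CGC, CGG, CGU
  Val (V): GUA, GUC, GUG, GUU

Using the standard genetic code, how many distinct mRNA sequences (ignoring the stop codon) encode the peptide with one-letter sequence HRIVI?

432

His: 2 codons.
Arg: 6 codons.
Ile: 3 codons.
Val: 4 codons.
Ile: 3 codons.
2 × 6 × 3 × 4 × 3 = 432.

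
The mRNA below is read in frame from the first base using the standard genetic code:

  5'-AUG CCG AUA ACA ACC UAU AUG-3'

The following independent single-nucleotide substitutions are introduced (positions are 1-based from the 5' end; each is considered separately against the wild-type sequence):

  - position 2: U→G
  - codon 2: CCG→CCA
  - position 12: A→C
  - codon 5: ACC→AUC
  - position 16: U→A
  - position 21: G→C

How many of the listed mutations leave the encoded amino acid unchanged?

Codon 1: AUG (Met) → AGG (Arg) — missense.
Codon 2: CCG (Pro) → CCA (Pro) — synonymous.
Codon 4: ACA (Thr) → ACC (Thr) — synonymous.
Codon 5: ACC (Thr) → AUC (Ile) — missense.
Codon 6: UAU (Tyr) → AAU (Asn) — missense.
Codon 7: AUG (Met) → AUC (Ile) — missense.
Synonymous: 2 of 6.

2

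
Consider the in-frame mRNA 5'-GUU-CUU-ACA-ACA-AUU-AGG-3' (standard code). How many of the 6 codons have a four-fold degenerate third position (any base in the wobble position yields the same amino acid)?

4

Codon 1 GUU (Val): third position 4-fold.
Codon 2 CUU (Leu): third position 4-fold.
Codon 3 ACA (Thr): third position 4-fold.
Codon 4 ACA (Thr): third position 4-fold.
Codon 5 AUU (Ile): third position 3-fold.
Codon 6 AGG (Arg): third position 2-fold.
Four-fold degenerate third positions: 4.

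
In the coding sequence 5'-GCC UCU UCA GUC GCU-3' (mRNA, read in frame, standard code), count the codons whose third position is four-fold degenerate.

Codon 1 GCC (Ala): third position 4-fold.
Codon 2 UCU (Ser): third position 4-fold.
Codon 3 UCA (Ser): third position 4-fold.
Codon 4 GUC (Val): third position 4-fold.
Codon 5 GCU (Ala): third position 4-fold.
Four-fold degenerate third positions: 5.

5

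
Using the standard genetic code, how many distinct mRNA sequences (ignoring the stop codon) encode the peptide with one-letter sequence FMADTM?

64

Phe: 2 codons.
Met: 1 codon.
Ala: 4 codons.
Asp: 2 codons.
Thr: 4 codons.
Met: 1 codon.
2 × 1 × 4 × 2 × 4 × 1 = 64.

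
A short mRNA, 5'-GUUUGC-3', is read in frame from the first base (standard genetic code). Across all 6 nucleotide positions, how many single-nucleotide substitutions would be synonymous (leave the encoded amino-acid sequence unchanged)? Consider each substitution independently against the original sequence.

Codon 1 (GUU, Val): 3 synonymous substitutions.
Codon 2 (UGC, Cys): 1 synonymous substitution.
Total: 3 + 1 = 4.

4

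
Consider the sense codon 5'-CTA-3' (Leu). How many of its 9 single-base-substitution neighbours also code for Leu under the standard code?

Position 1: TTA → 1 synonymous.
Position 2: none → 0 synonymous.
Position 3: CTT, CTC, CTG → 3 synonymous.
Total: 1 + 0 + 3 = 4.

4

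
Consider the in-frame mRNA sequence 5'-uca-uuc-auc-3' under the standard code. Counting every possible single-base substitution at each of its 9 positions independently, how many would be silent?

6

Codon 1 (UCA, Ser): 3 synonymous substitutions.
Codon 2 (UUC, Phe): 1 synonymous substitution.
Codon 3 (AUC, Ile): 2 synonymous substitutions.
Total: 3 + 1 + 2 = 6.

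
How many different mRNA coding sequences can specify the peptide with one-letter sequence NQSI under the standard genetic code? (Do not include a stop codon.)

72

Asn: 2 codons.
Gln: 2 codons.
Ser: 6 codons.
Ile: 3 codons.
2 × 2 × 6 × 3 = 72.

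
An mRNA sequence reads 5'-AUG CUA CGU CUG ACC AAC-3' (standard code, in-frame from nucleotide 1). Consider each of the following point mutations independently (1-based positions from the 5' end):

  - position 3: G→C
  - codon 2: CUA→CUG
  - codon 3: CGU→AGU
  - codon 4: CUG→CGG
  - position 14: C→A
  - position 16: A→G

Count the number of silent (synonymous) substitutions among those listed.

1

Codon 1: AUG (Met) → AUC (Ile) — missense.
Codon 2: CUA (Leu) → CUG (Leu) — synonymous.
Codon 3: CGU (Arg) → AGU (Ser) — missense.
Codon 4: CUG (Leu) → CGG (Arg) — missense.
Codon 5: ACC (Thr) → AAC (Asn) — missense.
Codon 6: AAC (Asn) → GAC (Asp) — missense.
Synonymous: 1 of 6.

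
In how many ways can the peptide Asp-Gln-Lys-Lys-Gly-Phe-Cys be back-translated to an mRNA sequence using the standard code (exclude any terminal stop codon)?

256

Asp: 2 codons.
Gln: 2 codons.
Lys: 2 codons.
Lys: 2 codons.
Gly: 4 codons.
Phe: 2 codons.
Cys: 2 codons.
2 × 2 × 2 × 2 × 4 × 2 × 2 = 256.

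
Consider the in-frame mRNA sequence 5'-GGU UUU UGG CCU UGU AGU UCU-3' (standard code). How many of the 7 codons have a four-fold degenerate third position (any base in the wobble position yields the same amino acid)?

3

Codon 1 GGU (Gly): third position 4-fold.
Codon 2 UUU (Phe): third position 2-fold.
Codon 3 UGG (Trp): third position 1-fold.
Codon 4 CCU (Pro): third position 4-fold.
Codon 5 UGU (Cys): third position 2-fold.
Codon 6 AGU (Ser): third position 2-fold.
Codon 7 UCU (Ser): third position 4-fold.
Four-fold degenerate third positions: 3.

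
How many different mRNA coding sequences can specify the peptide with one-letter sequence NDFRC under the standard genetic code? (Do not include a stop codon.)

Asn: 2 codons.
Asp: 2 codons.
Phe: 2 codons.
Arg: 6 codons.
Cys: 2 codons.
2 × 2 × 2 × 6 × 2 = 96.

96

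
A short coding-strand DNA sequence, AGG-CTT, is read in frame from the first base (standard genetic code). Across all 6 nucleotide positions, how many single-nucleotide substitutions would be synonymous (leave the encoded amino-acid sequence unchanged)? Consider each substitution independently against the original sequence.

Codon 1 (AGG, Arg): 2 synonymous substitutions.
Codon 2 (CTT, Leu): 3 synonymous substitutions.
Total: 2 + 3 = 5.

5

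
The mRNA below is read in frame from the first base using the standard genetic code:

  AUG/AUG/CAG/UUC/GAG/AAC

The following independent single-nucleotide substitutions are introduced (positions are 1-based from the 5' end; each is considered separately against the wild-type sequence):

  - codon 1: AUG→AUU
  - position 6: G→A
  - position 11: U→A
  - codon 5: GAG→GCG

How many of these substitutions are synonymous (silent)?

0

Codon 1: AUG (Met) → AUU (Ile) — missense.
Codon 2: AUG (Met) → AUA (Ile) — missense.
Codon 4: UUC (Phe) → UAC (Tyr) — missense.
Codon 5: GAG (Glu) → GCG (Ala) — missense.
Synonymous: 0 of 4.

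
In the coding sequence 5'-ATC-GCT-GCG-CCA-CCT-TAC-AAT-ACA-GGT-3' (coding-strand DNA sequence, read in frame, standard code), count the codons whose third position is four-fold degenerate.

Codon 1 ATC (Ile): third position 3-fold.
Codon 2 GCT (Ala): third position 4-fold.
Codon 3 GCG (Ala): third position 4-fold.
Codon 4 CCA (Pro): third position 4-fold.
Codon 5 CCT (Pro): third position 4-fold.
Codon 6 TAC (Tyr): third position 2-fold.
Codon 7 AAT (Asn): third position 2-fold.
Codon 8 ACA (Thr): third position 4-fold.
Codon 9 GGT (Gly): third position 4-fold.
Four-fold degenerate third positions: 6.

6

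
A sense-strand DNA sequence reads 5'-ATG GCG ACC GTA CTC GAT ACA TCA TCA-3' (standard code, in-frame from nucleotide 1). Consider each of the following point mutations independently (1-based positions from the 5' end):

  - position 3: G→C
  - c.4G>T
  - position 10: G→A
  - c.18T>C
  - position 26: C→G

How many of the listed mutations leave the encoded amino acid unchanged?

1

Codon 1: ATG (Met) → ATC (Ile) — missense.
Codon 2: GCG (Ala) → TCG (Ser) — missense.
Codon 4: GTA (Val) → ATA (Ile) — missense.
Codon 6: GAT (Asp) → GAC (Asp) — synonymous.
Codon 9: TCA (Ser) → TGA (Stop) — nonsense.
Synonymous: 1 of 5.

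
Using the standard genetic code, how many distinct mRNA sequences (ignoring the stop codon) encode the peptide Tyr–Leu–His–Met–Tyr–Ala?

Tyr: 2 codons.
Leu: 6 codons.
His: 2 codons.
Met: 1 codon.
Tyr: 2 codons.
Ala: 4 codons.
2 × 6 × 2 × 1 × 2 × 4 = 192.

192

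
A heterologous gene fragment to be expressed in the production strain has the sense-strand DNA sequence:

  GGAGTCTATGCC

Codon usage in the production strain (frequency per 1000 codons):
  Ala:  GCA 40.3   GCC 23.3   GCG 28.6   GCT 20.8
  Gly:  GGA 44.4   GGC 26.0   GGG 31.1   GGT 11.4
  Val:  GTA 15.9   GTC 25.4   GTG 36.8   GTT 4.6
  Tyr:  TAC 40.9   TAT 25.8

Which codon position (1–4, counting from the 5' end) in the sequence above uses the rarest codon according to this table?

Codon 1 GGA (Gly): 44.4 per 1000.
Codon 2 GTC (Val): 25.4 per 1000.
Codon 3 TAT (Tyr): 25.8 per 1000.
Codon 4 GCC (Ala): 23.3 per 1000.
Lowest frequency is 23.3 at codon 4.

4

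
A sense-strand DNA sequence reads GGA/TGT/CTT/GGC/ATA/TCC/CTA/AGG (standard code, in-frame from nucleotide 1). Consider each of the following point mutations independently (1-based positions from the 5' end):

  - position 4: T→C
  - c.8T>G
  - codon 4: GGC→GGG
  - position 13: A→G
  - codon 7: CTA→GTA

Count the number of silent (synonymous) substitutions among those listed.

1

Codon 2: TGT (Cys) → CGT (Arg) — missense.
Codon 3: CTT (Leu) → CGT (Arg) — missense.
Codon 4: GGC (Gly) → GGG (Gly) — synonymous.
Codon 5: ATA (Ile) → GTA (Val) — missense.
Codon 7: CTA (Leu) → GTA (Val) — missense.
Synonymous: 1 of 5.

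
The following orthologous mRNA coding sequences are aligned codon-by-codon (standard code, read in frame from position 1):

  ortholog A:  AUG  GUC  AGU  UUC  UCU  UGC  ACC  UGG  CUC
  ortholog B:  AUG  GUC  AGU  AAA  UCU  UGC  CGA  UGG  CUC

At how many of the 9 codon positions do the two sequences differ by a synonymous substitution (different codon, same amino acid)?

0

Codon 1: AUG Met / AUG Met — identical.
Codon 2: GUC Val / GUC Val — identical.
Codon 3: AGU Ser / AGU Ser — identical.
Codon 4: UUC Phe / AAA Lys — nonsynonymous.
Codon 5: UCU Ser / UCU Ser — identical.
Codon 6: UGC Cys / UGC Cys — identical.
Codon 7: ACC Thr / CGA Arg — nonsynonymous.
Codon 8: UGG Trp / UGG Trp — identical.
Codon 9: CUC Leu / CUC Leu — identical.
Synonymous differences: 0.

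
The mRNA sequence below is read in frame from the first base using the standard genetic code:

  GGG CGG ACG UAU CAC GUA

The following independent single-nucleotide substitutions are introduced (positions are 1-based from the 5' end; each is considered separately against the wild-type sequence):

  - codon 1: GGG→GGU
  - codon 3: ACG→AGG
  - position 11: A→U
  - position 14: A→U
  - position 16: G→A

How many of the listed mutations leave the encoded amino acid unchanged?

1

Codon 1: GGG (Gly) → GGU (Gly) — synonymous.
Codon 3: ACG (Thr) → AGG (Arg) — missense.
Codon 4: UAU (Tyr) → UUU (Phe) — missense.
Codon 5: CAC (His) → CUC (Leu) — missense.
Codon 6: GUA (Val) → AUA (Ile) — missense.
Synonymous: 1 of 5.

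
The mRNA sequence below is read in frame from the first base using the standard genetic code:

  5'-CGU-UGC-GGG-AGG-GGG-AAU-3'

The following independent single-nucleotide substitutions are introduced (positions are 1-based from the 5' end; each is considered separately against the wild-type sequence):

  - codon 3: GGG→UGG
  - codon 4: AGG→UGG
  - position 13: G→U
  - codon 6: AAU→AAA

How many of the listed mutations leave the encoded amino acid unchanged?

Codon 3: GGG (Gly) → UGG (Trp) — missense.
Codon 4: AGG (Arg) → UGG (Trp) — missense.
Codon 5: GGG (Gly) → UGG (Trp) — missense.
Codon 6: AAU (Asn) → AAA (Lys) — missense.
Synonymous: 0 of 4.

0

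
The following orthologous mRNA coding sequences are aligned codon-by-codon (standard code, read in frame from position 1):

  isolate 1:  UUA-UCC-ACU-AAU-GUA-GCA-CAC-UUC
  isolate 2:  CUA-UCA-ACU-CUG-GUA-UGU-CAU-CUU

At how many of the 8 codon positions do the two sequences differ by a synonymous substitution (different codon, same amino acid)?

3

Codon 1: UUA Leu / CUA Leu — synonymous.
Codon 2: UCC Ser / UCA Ser — synonymous.
Codon 3: ACU Thr / ACU Thr — identical.
Codon 4: AAU Asn / CUG Leu — nonsynonymous.
Codon 5: GUA Val / GUA Val — identical.
Codon 6: GCA Ala / UGU Cys — nonsynonymous.
Codon 7: CAC His / CAU His — synonymous.
Codon 8: UUC Phe / CUU Leu — nonsynonymous.
Synonymous differences: 3.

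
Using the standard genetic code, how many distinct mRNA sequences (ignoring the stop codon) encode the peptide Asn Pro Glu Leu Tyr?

Asn: 2 codons.
Pro: 4 codons.
Glu: 2 codons.
Leu: 6 codons.
Tyr: 2 codons.
2 × 4 × 2 × 6 × 2 = 192.

192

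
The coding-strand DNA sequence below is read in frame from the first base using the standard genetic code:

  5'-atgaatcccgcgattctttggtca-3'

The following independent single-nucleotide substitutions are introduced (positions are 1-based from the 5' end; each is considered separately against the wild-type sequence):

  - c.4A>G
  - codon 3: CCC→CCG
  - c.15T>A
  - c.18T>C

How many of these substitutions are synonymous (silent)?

3

Codon 2: AAT (Asn) → GAT (Asp) — missense.
Codon 3: CCC (Pro) → CCG (Pro) — synonymous.
Codon 5: ATT (Ile) → ATA (Ile) — synonymous.
Codon 6: CTT (Leu) → CTC (Leu) — synonymous.
Synonymous: 3 of 4.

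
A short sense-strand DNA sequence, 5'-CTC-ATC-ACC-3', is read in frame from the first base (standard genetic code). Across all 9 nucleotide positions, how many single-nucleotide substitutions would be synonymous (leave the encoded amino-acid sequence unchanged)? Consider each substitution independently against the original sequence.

8

Codon 1 (CTC, Leu): 3 synonymous substitutions.
Codon 2 (ATC, Ile): 2 synonymous substitutions.
Codon 3 (ACC, Thr): 3 synonymous substitutions.
Total: 3 + 2 + 3 = 8.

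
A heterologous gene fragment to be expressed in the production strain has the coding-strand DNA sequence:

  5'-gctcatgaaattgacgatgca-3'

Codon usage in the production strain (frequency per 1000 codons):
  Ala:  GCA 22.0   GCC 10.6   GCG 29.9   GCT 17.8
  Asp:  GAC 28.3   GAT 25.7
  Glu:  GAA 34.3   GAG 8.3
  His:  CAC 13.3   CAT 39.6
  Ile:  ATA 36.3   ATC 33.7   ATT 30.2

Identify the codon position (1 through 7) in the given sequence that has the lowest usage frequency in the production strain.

Codon 1 GCT (Ala): 17.8 per 1000.
Codon 2 CAT (His): 39.6 per 1000.
Codon 3 GAA (Glu): 34.3 per 1000.
Codon 4 ATT (Ile): 30.2 per 1000.
Codon 5 GAC (Asp): 28.3 per 1000.
Codon 6 GAT (Asp): 25.7 per 1000.
Codon 7 GCA (Ala): 22.0 per 1000.
Lowest frequency is 17.8 at codon 1.

1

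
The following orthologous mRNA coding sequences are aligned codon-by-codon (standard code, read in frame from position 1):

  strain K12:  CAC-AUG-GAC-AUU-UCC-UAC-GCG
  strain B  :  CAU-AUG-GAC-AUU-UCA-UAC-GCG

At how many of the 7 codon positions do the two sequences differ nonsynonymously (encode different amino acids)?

Codon 1: CAC His / CAU His — synonymous.
Codon 2: AUG Met / AUG Met — identical.
Codon 3: GAC Asp / GAC Asp — identical.
Codon 4: AUU Ile / AUU Ile — identical.
Codon 5: UCC Ser / UCA Ser — synonymous.
Codon 6: UAC Tyr / UAC Tyr — identical.
Codon 7: GCG Ala / GCG Ala — identical.
Nonsynonymous differences: 0.

0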